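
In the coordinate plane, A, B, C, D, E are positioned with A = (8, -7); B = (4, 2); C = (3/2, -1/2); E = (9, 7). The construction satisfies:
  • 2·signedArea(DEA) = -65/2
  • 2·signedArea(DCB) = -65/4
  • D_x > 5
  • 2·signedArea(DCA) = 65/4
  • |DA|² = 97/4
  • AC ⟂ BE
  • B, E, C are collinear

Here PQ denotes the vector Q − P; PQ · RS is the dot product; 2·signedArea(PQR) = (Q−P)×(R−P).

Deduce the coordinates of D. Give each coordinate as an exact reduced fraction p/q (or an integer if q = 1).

D = (6, -5/2)

1. D_x = 6  [2·signedArea(DEA) = -65/2 ∩ 2·signedArea(DCB) = -65/4]
2. D_y = -5/2  [2·signedArea(DEA) = -65/2 ∩ 2·signedArea(DCB) = -65/4]
   → D = (6, -5/2)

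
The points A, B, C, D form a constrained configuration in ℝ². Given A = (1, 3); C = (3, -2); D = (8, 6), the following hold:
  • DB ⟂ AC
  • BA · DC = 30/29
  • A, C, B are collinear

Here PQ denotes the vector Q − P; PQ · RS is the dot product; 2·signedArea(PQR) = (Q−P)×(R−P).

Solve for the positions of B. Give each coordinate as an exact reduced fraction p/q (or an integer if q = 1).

1. B_x = 27/29  [A, C, B are collinear ∩ DB ⟂ AC]
2. B_y = 92/29  [A, C, B are collinear ∩ DB ⟂ AC]
   → B = (27/29, 92/29)

B = (27/29, 92/29)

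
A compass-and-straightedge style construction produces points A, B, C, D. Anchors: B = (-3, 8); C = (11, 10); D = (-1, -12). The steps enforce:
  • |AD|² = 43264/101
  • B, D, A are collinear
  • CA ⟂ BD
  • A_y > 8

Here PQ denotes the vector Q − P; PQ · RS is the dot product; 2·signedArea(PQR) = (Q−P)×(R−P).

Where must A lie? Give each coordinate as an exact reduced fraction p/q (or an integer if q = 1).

A = (-309/101, 868/101)

1. A_x = -309/101  [B, D, A are collinear ∩ CA ⟂ BD]
2. A_y = 868/101  [B, D, A are collinear ∩ CA ⟂ BD]
   → A = (-309/101, 868/101)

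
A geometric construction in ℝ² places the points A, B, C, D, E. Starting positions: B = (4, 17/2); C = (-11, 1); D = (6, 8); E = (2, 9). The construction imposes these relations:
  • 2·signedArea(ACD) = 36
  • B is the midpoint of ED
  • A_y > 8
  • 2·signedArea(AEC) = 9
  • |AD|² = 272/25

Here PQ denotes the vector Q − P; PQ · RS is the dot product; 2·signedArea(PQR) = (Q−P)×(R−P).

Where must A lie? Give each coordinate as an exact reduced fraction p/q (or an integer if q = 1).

A = (14/5, 44/5)

1. A_x = 14/5  [2·signedArea(AEC) = 9 ∩ 2·signedArea(ACD) = 36]
2. A_y = 44/5  [2·signedArea(AEC) = 9 ∩ 2·signedArea(ACD) = 36]
   → A = (14/5, 44/5)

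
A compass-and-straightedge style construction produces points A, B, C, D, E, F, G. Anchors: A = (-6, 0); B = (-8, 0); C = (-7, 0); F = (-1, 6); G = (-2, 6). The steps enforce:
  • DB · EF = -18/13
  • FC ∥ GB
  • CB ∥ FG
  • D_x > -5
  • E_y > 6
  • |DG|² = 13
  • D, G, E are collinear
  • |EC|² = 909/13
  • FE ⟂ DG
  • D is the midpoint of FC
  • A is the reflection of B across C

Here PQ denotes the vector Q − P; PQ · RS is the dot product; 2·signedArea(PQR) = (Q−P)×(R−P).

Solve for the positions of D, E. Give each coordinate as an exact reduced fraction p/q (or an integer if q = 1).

1. D_x = -4  [D is the midpoint of FC]
2. D_y = 3  [D is the midpoint of FC]
   → D = (-4, 3)
3. E_x = -22/13  [D, G, E are collinear ∩ FE ⟂ DG]
4. E_y = 84/13  [D, G, E are collinear ∩ FE ⟂ DG]
   → E = (-22/13, 84/13)

D = (-4, 3)
E = (-22/13, 84/13)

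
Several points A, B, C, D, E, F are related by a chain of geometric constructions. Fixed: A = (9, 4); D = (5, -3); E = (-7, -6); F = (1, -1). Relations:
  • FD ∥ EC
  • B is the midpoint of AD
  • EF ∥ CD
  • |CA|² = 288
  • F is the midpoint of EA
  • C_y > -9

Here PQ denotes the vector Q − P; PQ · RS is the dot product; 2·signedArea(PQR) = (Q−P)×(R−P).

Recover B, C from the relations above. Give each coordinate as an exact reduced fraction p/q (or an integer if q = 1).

1. B_x = 7  [B is the midpoint of AD]
2. B_y = 1/2  [B is the midpoint of AD]
   → B = (7, 1/2)
3. C_x = -3  [EF ∥ CD ∩ FD ∥ EC]
4. C_y = -8  [EF ∥ CD ∩ FD ∥ EC]
   → C = (-3, -8)

B = (7, 1/2)
C = (-3, -8)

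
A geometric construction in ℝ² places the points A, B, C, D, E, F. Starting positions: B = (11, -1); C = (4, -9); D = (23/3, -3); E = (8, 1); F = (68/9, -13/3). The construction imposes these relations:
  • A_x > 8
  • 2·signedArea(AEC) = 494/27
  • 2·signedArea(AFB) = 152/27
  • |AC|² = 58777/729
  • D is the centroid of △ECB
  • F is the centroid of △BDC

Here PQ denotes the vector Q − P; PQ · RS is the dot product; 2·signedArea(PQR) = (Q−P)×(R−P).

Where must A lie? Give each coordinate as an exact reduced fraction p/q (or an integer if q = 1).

A = (239/27, -13/9)

1. A_x = 239/27  [2·signedArea(AEC) = 494/27 ∩ 2·signedArea(AFB) = 152/27]
2. A_y = -13/9  [2·signedArea(AEC) = 494/27 ∩ 2·signedArea(AFB) = 152/27]
   → A = (239/27, -13/9)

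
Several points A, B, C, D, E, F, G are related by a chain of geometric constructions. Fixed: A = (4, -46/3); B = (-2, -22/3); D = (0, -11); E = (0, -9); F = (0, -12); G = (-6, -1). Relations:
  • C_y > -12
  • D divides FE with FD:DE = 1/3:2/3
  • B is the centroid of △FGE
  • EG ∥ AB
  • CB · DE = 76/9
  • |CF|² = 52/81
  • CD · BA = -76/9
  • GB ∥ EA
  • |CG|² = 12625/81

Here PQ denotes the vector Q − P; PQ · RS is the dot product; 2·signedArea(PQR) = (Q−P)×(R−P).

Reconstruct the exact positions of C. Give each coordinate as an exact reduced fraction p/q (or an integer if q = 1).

1. C_x = 2/3  [CB · DE = 76/9 ∩ CD · BA = -76/9]
2. C_y = -104/9  [CB · DE = 76/9 ∩ CD · BA = -76/9]
   → C = (2/3, -104/9)

C = (2/3, -104/9)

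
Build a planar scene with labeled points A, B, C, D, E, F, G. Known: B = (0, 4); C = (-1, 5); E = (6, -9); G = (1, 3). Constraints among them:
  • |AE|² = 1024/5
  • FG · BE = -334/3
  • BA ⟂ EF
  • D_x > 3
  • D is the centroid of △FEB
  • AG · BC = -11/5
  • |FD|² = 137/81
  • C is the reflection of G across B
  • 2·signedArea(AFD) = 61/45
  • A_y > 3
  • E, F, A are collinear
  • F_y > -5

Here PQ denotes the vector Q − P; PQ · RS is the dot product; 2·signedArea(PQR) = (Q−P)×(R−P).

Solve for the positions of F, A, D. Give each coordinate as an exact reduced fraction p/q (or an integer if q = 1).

1. A_x = -2/5  [line 1·x + -1·y + 21/5 = 0 ∩ |AE|² = 1024/5]
2. A_y = 19/5  [line 1·x + -1·y + 21/5 = 0 ∩ |AE|² = 1024/5]
   → A = (-2/5, 19/5)
3. F_x = 11/3  [FG · BE = -334/3 ∩ E, F, A are collinear]
4. F_y = -13/3  [FG · BE = -334/3 ∩ E, F, A are collinear]
   → F = (11/3, -13/3)
5. D_x = 29/9  [D is the centroid of △FEB]
6. D_y = -28/9  [D is the centroid of △FEB]
   → D = (29/9, -28/9)

A = (-2/5, 19/5)
D = (29/9, -28/9)
F = (11/3, -13/3)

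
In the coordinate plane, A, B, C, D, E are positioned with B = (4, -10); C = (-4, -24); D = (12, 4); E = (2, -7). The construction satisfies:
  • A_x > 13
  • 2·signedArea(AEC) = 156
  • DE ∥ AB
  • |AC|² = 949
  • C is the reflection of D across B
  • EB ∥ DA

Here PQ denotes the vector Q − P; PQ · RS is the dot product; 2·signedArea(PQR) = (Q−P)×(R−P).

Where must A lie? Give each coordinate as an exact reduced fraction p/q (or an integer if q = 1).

1. A_x = 14  [DE ∥ AB ∩ EB ∥ DA]
2. A_y = 1  [DE ∥ AB ∩ EB ∥ DA]
   → A = (14, 1)

A = (14, 1)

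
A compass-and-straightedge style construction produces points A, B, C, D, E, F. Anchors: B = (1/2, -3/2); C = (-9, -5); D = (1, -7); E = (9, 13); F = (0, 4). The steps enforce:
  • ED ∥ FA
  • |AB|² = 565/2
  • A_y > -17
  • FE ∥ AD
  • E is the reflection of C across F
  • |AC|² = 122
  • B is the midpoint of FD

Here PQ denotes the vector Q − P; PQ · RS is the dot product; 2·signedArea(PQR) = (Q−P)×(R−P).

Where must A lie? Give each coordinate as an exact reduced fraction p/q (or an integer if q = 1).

1. A_x = -8  [FE ∥ AD ∩ ED ∥ FA]
2. A_y = -16  [FE ∥ AD ∩ ED ∥ FA]
   → A = (-8, -16)

A = (-8, -16)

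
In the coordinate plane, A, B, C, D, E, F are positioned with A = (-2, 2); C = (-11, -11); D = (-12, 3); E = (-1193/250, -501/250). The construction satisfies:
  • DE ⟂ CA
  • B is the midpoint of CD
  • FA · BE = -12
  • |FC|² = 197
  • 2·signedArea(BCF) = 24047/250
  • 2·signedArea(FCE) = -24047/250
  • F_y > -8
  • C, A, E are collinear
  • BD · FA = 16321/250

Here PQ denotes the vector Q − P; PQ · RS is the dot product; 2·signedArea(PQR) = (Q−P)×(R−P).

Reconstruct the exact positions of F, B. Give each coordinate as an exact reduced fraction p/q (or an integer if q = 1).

1. F_x = 307/125  [line -2249/250·x + 1557/250·y + 3287/50 = 0 ∩ |FC|² = 197]
2. F_y = -876/125  [line -2249/250·x + 1557/250·y + 3287/50 = 0 ∩ |FC|² = 197]
   → F = (307/125, -876/125)
3. B_x = -23/2  [B is the midpoint of CD]
4. B_y = -4  [B is the midpoint of CD]
   → B = (-23/2, -4)

B = (-23/2, -4)
F = (307/125, -876/125)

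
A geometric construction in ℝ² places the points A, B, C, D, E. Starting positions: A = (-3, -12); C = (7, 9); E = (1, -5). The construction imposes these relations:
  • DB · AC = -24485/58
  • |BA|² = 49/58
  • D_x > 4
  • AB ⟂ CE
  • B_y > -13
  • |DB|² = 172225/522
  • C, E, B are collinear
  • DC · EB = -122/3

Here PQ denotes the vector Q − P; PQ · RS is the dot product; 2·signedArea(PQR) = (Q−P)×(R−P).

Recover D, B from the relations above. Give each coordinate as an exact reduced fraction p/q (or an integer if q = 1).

B = (-125/58, -717/58)
D = (5, 13/3)

1. B_x = -125/58  [C, E, B are collinear ∩ AB ⟂ CE]
2. B_y = -717/58  [C, E, B are collinear ∩ AB ⟂ CE]
   → B = (-125/58, -717/58)
3. D_x = 5  [DB · AC = -24485/58 ∩ DC · EB = -122/3]
4. D_y = 13/3  [DB · AC = -24485/58 ∩ DC · EB = -122/3]
   → D = (5, 13/3)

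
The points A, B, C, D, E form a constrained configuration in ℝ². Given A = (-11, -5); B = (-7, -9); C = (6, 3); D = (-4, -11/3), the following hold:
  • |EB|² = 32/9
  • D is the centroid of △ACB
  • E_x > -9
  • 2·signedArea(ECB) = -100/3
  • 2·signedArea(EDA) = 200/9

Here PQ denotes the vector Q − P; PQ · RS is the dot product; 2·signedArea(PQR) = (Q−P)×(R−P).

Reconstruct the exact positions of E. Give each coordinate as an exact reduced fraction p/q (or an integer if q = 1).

1. E_x = -25/3  [2·signedArea(ECB) = -100/3 ∩ 2·signedArea(EDA) = 200/9]
2. E_y = -23/3  [2·signedArea(ECB) = -100/3 ∩ 2·signedArea(EDA) = 200/9]
   → E = (-25/3, -23/3)

E = (-25/3, -23/3)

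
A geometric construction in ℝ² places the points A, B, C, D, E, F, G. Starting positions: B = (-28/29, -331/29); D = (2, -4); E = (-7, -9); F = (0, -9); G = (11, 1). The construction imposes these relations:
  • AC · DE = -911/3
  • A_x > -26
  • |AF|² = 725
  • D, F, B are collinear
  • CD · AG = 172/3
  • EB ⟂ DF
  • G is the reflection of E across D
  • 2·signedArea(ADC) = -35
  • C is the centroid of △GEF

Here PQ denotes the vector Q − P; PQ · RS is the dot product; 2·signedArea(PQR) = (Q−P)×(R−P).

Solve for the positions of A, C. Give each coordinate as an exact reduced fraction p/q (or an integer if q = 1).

1. C_x = 4/3  [C is the centroid of △GEF]
2. C_y = -17/3  [C is the centroid of △GEF]
   → C = (4/3, -17/3)
3. A_x = -25  [AC · DE = -911/3 ∩ CD · AG = 172/3]
4. A_y = -19  [AC · DE = -911/3 ∩ CD · AG = 172/3]
   → A = (-25, -19)

A = (-25, -19)
C = (4/3, -17/3)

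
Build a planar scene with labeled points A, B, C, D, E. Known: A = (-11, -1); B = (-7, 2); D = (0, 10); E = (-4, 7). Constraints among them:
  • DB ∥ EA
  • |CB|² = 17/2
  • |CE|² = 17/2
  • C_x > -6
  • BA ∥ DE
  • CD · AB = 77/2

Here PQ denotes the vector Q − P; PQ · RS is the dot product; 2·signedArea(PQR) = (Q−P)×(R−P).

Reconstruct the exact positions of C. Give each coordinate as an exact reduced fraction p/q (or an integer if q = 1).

1. C_x = -11/2  [line -4·x + -3·y + -17/2 = 0 ∩ |CE|² = 17/2]
2. C_y = 9/2  [line -4·x + -3·y + -17/2 = 0 ∩ |CE|² = 17/2]
   → C = (-11/2, 9/2)

C = (-11/2, 9/2)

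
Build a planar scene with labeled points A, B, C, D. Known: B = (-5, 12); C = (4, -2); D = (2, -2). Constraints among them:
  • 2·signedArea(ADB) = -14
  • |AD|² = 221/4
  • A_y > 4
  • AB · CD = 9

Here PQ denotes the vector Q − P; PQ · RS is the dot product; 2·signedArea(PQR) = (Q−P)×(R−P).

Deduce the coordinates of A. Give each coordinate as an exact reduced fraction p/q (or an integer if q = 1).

A = (-1/2, 5)

1. A_x = -1/2  [2·signedArea(ADB) = -14 ∩ AB · CD = 9]
2. A_y = 5  [2·signedArea(ADB) = -14 ∩ AB · CD = 9]
   → A = (-1/2, 5)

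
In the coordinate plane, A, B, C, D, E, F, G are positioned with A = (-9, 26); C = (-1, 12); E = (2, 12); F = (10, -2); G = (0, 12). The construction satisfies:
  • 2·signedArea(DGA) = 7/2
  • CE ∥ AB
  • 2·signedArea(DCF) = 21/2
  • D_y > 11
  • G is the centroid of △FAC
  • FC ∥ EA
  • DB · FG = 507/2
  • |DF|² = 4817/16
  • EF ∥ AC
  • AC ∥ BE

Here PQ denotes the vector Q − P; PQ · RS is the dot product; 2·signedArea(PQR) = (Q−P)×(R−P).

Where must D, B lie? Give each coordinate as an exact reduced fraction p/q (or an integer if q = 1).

1. D_x = -1/4  [2·signedArea(DGA) = 7/2 ∩ 2·signedArea(DCF) = 21/2]
2. D_y = 12  [2·signedArea(DGA) = 7/2 ∩ 2·signedArea(DCF) = 21/2]
   → D = (-1/4, 12)
3. B_x = -6  [AC ∥ BE ∩ CE ∥ AB]
4. B_y = 26  [AC ∥ BE ∩ CE ∥ AB]
   → B = (-6, 26)

B = (-6, 26)
D = (-1/4, 12)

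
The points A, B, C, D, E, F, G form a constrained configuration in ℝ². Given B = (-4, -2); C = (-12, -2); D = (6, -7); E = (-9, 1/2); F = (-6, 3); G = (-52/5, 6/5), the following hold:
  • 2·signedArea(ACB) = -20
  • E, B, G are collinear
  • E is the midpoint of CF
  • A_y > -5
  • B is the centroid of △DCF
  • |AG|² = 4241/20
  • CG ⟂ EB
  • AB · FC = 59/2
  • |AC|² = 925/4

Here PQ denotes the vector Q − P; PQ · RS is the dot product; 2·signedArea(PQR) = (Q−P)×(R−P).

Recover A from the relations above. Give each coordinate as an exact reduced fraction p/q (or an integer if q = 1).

A = (3, -9/2)

1. A_x = 3  [2·signedArea(ACB) = -20 ∩ AB · FC = 59/2]
2. A_y = -9/2  [2·signedArea(ACB) = -20 ∩ AB · FC = 59/2]
   → A = (3, -9/2)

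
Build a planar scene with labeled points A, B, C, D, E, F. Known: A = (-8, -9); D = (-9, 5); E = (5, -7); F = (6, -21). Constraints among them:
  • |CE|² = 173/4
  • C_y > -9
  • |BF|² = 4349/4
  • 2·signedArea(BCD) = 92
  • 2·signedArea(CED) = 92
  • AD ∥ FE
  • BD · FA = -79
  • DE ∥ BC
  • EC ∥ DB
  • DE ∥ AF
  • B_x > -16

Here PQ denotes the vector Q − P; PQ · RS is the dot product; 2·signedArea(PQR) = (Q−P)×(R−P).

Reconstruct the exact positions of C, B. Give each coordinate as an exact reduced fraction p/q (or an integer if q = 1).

1. C_x = -3/2  [line -12·x + -14·y + -130 = 0 ∩ |CE|² = 173/4]
2. C_y = -8  [line -12·x + -14·y + -130 = 0 ∩ |CE|² = 173/4]
   → C = (-3/2, -8)
3. B_x = -31/2  [DE ∥ BC ∩ EC ∥ DB]
4. B_y = 4  [DE ∥ BC ∩ EC ∥ DB]
   → B = (-31/2, 4)

B = (-31/2, 4)
C = (-3/2, -8)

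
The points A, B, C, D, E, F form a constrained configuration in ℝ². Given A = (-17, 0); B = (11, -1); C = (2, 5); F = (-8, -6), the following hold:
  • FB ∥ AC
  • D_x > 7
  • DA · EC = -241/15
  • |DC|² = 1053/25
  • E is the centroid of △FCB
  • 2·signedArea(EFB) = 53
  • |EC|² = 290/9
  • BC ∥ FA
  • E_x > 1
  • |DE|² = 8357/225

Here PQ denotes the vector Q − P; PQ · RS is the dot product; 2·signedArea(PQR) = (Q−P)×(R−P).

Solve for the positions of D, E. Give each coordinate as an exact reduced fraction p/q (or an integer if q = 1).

D = (37/5, 7/5)
E = (5/3, -2/3)

1. E_x = 5/3  [E is the centroid of △FCB]
2. E_y = -2/3  [E is the centroid of △FCB]
   → E = (5/3, -2/3)
3. D_x = 37/5  [line -1/3·x + -17/3·y + 52/5 = 0 ∩ |DE|² = 8357/225]
4. D_y = 7/5  [line -1/3·x + -17/3·y + 52/5 = 0 ∩ |DE|² = 8357/225]
   → D = (37/5, 7/5)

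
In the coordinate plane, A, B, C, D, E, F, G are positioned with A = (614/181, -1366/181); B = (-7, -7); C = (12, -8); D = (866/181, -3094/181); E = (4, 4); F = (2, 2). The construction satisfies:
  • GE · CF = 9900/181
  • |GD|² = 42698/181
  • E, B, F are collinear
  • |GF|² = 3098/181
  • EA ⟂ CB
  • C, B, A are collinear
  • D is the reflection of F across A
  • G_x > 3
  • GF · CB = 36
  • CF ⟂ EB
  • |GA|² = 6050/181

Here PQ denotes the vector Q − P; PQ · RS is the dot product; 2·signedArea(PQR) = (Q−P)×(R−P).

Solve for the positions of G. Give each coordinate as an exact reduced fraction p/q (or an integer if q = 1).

G = (669/181, -321/181)

1. G_x = 669/181  [GF · CB = 36 ∩ GE · CF = 9900/181]
2. G_y = -321/181  [GF · CB = 36 ∩ GE · CF = 9900/181]
   → G = (669/181, -321/181)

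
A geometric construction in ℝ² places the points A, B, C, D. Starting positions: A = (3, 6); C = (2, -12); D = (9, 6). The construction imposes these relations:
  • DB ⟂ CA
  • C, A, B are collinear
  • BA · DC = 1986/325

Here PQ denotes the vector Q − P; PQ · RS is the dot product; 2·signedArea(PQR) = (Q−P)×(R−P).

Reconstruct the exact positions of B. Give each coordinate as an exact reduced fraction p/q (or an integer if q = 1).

B = (981/325, 2058/325)

1. B_x = 981/325  [C, A, B are collinear ∩ DB ⟂ CA]
2. B_y = 2058/325  [C, A, B are collinear ∩ DB ⟂ CA]
   → B = (981/325, 2058/325)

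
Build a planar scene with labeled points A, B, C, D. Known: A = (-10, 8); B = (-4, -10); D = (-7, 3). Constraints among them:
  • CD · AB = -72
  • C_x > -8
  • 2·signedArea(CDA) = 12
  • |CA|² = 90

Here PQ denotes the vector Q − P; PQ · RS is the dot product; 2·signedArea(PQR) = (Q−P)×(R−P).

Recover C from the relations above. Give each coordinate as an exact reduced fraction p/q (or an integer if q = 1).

C = (-7, -1)

1. C_x = -7  [2·signedArea(CDA) = 12 ∩ CD · AB = -72]
2. C_y = -1  [2·signedArea(CDA) = 12 ∩ CD · AB = -72]
   → C = (-7, -1)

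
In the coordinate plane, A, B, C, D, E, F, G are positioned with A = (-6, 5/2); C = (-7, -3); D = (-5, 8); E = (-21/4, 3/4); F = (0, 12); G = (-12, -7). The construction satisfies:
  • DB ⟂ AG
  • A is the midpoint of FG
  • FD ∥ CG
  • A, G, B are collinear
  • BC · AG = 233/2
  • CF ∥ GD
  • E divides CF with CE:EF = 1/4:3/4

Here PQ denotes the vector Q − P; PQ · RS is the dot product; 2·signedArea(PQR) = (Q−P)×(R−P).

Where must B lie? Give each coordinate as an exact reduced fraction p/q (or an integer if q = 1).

1. B_x = -1632/505  [A, G, B are collinear ∩ DB ⟂ AG]
2. B_y = 3476/505  [A, G, B are collinear ∩ DB ⟂ AG]
   → B = (-1632/505, 3476/505)

B = (-1632/505, 3476/505)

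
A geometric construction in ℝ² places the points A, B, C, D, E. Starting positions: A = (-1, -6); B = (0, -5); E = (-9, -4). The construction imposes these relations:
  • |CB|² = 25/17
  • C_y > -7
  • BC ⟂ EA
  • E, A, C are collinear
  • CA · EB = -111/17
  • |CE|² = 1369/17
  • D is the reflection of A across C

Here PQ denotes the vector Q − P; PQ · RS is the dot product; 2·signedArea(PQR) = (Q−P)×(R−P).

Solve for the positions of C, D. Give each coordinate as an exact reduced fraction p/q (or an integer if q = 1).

1. C_x = -5/17  [E, A, C are collinear ∩ BC ⟂ EA]
2. C_y = -105/17  [E, A, C are collinear ∩ BC ⟂ EA]
   → C = (-5/17, -105/17)
3. D_x = 7/17  [D is the reflection of A across C]
4. D_y = -108/17  [D is the reflection of A across C]
   → D = (7/17, -108/17)

C = (-5/17, -105/17)
D = (7/17, -108/17)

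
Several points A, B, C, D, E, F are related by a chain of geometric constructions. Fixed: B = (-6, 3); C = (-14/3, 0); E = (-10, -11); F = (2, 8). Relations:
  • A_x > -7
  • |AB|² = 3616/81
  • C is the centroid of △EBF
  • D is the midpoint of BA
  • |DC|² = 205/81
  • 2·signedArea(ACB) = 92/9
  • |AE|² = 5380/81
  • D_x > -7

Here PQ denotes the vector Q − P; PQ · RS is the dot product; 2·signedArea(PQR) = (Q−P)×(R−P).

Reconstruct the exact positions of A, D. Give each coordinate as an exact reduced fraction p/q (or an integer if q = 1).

A = (-58/9, -11/3)
D = (-56/9, -1/3)

1. A_x = -58/9  [line -3·x + -4/3·y + -218/9 = 0 ∩ |AB|² = 3616/81]
2. A_y = -11/3  [line -3·x + -4/3·y + -218/9 = 0 ∩ |AB|² = 3616/81]
   → A = (-58/9, -11/3)
3. D_x = -56/9  [D is the midpoint of BA]
4. D_y = -1/3  [D is the midpoint of BA]
   → D = (-56/9, -1/3)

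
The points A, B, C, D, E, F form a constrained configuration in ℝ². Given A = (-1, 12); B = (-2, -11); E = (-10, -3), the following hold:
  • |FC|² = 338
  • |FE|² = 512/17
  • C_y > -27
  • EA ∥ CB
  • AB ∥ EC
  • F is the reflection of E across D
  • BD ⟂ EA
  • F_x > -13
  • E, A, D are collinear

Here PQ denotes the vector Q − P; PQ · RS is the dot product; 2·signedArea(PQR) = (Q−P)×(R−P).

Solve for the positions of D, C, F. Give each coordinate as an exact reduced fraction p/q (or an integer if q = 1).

1. D_x = -194/17  [E, A, D are collinear ∩ BD ⟂ EA]
2. D_y = -91/17  [E, A, D are collinear ∩ BD ⟂ EA]
   → D = (-194/17, -91/17)
3. C_x = -11  [EA ∥ CB ∩ AB ∥ EC]
4. C_y = -26  [EA ∥ CB ∩ AB ∥ EC]
   → C = (-11, -26)
5. F_x = -218/17  [F is the reflection of E across D]
6. F_y = -131/17  [F is the reflection of E across D]
   → F = (-218/17, -131/17)

C = (-11, -26)
D = (-194/17, -91/17)
F = (-218/17, -131/17)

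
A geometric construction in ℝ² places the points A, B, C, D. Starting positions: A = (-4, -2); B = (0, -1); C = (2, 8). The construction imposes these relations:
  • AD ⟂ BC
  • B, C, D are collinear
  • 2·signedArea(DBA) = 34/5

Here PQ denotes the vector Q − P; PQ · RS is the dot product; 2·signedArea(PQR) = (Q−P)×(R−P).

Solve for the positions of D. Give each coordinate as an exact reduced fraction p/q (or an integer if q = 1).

D = (-2/5, -14/5)

1. D_x = -2/5  [B, C, D are collinear ∩ AD ⟂ BC]
2. D_y = -14/5  [B, C, D are collinear ∩ AD ⟂ BC]
   → D = (-2/5, -14/5)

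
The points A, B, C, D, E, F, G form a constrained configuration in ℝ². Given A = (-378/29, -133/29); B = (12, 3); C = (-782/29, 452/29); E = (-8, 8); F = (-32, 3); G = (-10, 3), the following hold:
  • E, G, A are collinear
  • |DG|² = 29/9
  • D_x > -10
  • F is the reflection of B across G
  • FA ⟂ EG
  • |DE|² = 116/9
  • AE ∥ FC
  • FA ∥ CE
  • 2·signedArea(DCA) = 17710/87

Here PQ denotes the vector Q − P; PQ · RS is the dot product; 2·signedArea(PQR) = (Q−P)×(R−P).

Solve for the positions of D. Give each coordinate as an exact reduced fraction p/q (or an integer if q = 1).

1. D_x = -28/3  [line 585/29·x + 404/29·y + 10724/87 = 0 ∩ |DE|² = 116/9]
2. D_y = 14/3  [line 585/29·x + 404/29·y + 10724/87 = 0 ∩ |DE|² = 116/9]
   → D = (-28/3, 14/3)

D = (-28/3, 14/3)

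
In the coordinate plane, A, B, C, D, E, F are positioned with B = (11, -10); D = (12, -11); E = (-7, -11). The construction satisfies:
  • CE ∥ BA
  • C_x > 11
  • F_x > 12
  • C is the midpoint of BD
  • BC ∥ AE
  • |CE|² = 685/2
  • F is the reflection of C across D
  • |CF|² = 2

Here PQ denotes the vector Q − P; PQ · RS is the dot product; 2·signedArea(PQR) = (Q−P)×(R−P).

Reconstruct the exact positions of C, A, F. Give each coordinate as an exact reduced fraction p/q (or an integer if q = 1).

1. C_x = 23/2  [C is the midpoint of BD]
2. C_y = -21/2  [C is the midpoint of BD]
   → C = (23/2, -21/2)
3. A_x = -15/2  [BC ∥ AE ∩ CE ∥ BA]
4. A_y = -21/2  [BC ∥ AE ∩ CE ∥ BA]
   → A = (-15/2, -21/2)
5. F_x = 25/2  [F is the reflection of C across D]
6. F_y = -23/2  [F is the reflection of C across D]
   → F = (25/2, -23/2)

A = (-15/2, -21/2)
C = (23/2, -21/2)
F = (25/2, -23/2)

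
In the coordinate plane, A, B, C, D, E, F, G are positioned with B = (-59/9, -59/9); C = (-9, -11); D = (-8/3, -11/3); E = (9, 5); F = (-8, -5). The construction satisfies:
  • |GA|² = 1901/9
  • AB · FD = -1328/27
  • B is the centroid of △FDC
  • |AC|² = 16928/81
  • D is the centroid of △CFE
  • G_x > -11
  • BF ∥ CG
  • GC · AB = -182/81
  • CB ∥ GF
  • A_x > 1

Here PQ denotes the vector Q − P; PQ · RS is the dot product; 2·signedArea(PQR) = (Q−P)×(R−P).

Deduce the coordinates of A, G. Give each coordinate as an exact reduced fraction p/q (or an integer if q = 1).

A = (11/9, -7/9)
G = (-94/9, -85/9)

1. G_x = -94/9  [CB ∥ GF ∩ BF ∥ CG]
2. G_y = -85/9  [CB ∥ GF ∩ BF ∥ CG]
   → G = (-94/9, -85/9)
3. A_x = 11/9  [AB · FD = -1328/27 ∩ GC · AB = -182/81]
4. A_y = -7/9  [AB · FD = -1328/27 ∩ GC · AB = -182/81]
   → A = (11/9, -7/9)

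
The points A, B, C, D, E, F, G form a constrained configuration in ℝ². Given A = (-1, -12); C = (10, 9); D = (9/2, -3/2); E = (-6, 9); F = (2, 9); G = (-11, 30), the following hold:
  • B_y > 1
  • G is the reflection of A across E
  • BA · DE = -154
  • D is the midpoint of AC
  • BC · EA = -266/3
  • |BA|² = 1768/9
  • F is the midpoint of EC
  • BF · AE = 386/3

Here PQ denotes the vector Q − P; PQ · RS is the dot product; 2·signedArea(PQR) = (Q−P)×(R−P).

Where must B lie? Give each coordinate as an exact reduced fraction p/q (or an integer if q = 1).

B = (-5/3, 2)

1. B_x = -5/3  [BC · EA = -266/3 ∩ BA · DE = -154]
2. B_y = 2  [BC · EA = -266/3 ∩ BA · DE = -154]
   → B = (-5/3, 2)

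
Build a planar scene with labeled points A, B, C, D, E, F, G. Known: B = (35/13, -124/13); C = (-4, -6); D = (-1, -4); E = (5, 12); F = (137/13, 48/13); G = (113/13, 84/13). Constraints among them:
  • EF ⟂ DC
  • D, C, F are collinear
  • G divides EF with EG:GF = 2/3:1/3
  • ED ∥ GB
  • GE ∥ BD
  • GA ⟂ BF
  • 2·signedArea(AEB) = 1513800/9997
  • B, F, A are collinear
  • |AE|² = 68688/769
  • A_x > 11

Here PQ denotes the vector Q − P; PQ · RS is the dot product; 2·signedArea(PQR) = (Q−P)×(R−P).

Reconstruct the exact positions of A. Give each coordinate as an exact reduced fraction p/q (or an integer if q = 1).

1. A_x = 8669/769  [B, F, A are collinear ∩ GA ⟂ BF]
2. A_y = 3792/769  [B, F, A are collinear ∩ GA ⟂ BF]
   → A = (8669/769, 3792/769)

A = (8669/769, 3792/769)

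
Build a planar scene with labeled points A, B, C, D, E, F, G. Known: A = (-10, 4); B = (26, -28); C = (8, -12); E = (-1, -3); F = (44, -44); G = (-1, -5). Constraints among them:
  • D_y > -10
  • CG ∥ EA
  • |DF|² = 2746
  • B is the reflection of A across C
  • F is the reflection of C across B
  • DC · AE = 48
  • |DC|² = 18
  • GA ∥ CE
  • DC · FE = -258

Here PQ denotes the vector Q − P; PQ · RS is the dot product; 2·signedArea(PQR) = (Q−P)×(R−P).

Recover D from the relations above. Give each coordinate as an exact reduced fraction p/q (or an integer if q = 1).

1. D_x = 5  [DC · AE = 48 ∩ DC · FE = -258]
2. D_y = -9  [DC · AE = 48 ∩ DC · FE = -258]
   → D = (5, -9)

D = (5, -9)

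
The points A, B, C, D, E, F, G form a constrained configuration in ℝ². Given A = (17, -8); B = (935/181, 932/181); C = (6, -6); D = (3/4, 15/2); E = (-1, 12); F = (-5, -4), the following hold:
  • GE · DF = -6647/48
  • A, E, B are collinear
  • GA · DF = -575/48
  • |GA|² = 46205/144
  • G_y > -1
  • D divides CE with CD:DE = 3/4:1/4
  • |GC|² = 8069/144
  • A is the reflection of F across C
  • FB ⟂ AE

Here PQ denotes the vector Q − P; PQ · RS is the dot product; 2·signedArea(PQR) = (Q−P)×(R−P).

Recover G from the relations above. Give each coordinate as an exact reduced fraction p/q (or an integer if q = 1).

1. G_x = 7/12  [line 23/4·x + 23/2·y + 299/48 = 0 ∩ |GC|² = 8069/144]
2. G_y = -5/6  [line 23/4·x + 23/2·y + 299/48 = 0 ∩ |GC|² = 8069/144]
   → G = (7/12, -5/6)

G = (7/12, -5/6)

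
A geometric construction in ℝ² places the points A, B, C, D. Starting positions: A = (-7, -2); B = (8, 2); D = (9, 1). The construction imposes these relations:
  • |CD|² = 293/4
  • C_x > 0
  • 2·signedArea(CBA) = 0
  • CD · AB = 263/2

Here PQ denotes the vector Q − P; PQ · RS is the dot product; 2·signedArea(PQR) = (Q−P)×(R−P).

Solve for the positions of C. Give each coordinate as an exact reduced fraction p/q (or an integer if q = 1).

C = (1/2, 0)

1. C_x = 1/2  [2·signedArea(CBA) = 0 ∩ CD · AB = 263/2]
2. C_y = 0  [2·signedArea(CBA) = 0 ∩ CD · AB = 263/2]
   → C = (1/2, 0)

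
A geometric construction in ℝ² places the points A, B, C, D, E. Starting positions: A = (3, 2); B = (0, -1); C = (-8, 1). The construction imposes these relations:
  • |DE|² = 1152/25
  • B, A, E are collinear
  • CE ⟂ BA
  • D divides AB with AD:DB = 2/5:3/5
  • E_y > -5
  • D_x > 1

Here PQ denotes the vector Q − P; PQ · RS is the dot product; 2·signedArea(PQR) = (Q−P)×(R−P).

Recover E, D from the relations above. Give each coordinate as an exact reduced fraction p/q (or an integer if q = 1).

1. E_x = -3  [B, A, E are collinear ∩ CE ⟂ BA]
2. E_y = -4  [B, A, E are collinear ∩ CE ⟂ BA]
   → E = (-3, -4)
3. D_x = 9/5  [D divides AB with AD:DB = 2/5:3/5]
4. D_y = 4/5  [D divides AB with AD:DB = 2/5:3/5]
   → D = (9/5, 4/5)

D = (9/5, 4/5)
E = (-3, -4)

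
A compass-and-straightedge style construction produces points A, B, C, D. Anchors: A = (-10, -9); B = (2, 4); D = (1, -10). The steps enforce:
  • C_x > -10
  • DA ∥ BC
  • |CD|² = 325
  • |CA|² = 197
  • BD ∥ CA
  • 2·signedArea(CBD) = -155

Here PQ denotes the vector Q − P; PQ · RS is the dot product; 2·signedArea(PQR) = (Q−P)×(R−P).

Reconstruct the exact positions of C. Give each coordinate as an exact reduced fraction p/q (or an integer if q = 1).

C = (-9, 5)

1. C_x = -9  [BD ∥ CA ∩ DA ∥ BC]
2. C_y = 5  [BD ∥ CA ∩ DA ∥ BC]
   → C = (-9, 5)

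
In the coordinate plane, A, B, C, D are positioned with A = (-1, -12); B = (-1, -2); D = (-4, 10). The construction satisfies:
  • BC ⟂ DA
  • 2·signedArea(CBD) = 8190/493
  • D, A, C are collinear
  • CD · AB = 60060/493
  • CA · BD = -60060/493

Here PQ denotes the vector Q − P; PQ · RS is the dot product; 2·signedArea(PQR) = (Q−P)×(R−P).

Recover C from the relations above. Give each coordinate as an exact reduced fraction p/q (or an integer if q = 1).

C = (-1153/493, -1076/493)

1. C_x = -1153/493  [D, A, C are collinear ∩ BC ⟂ DA]
2. C_y = -1076/493  [D, A, C are collinear ∩ BC ⟂ DA]
   → C = (-1153/493, -1076/493)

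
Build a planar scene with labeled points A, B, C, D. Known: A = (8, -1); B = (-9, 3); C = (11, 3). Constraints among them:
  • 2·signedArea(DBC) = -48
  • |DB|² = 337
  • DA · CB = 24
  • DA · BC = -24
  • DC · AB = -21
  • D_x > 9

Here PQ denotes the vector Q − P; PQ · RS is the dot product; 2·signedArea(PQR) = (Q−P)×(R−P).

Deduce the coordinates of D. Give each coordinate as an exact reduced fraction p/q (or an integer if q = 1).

1. D_x = 46/5  [DC · AB = -21 ∩ DA · CB = 24]
2. D_y = 3/5  [DC · AB = -21 ∩ DA · CB = 24]
   → D = (46/5, 3/5)

D = (46/5, 3/5)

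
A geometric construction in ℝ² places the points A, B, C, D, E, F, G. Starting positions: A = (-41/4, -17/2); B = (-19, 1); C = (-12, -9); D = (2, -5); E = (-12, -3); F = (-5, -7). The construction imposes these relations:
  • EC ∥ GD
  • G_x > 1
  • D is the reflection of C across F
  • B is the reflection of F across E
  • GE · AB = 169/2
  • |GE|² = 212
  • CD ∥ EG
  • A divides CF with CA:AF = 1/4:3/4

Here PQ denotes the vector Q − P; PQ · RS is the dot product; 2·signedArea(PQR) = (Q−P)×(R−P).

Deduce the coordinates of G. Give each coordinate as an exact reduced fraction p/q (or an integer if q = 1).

G = (2, 1)

1. G_x = 2  [EC ∥ GD ∩ CD ∥ EG]
2. G_y = 1  [EC ∥ GD ∩ CD ∥ EG]
   → G = (2, 1)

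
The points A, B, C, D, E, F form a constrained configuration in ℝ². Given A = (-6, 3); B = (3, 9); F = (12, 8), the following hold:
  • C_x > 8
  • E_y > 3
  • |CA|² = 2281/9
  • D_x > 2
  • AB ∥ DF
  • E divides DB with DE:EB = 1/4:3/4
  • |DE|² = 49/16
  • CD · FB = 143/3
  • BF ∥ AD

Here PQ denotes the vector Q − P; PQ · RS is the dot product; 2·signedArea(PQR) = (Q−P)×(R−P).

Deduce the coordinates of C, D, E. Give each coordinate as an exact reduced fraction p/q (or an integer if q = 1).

C = (9, 25/3)
D = (3, 2)
E = (3, 15/4)

1. D_x = 3  [AB ∥ DF ∩ BF ∥ AD]
2. D_y = 2  [AB ∥ DF ∩ BF ∥ AD]
   → D = (3, 2)
3. E_x = 3  [E divides DB with DE:EB = 1/4:3/4]
4. E_y = 15/4  [E divides DB with DE:EB = 1/4:3/4]
   → E = (3, 15/4)
5. C_x = 9  [line 9·x + -1·y + -218/3 = 0 ∩ |CA|² = 2281/9]
6. C_y = 25/3  [line 9·x + -1·y + -218/3 = 0 ∩ |CA|² = 2281/9]
   → C = (9, 25/3)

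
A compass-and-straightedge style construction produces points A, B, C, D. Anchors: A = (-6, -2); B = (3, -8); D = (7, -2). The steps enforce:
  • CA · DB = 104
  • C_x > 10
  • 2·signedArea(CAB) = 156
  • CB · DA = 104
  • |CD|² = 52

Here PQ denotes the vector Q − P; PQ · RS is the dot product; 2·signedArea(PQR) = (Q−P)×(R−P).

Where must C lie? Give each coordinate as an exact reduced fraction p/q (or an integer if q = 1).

C = (11, 4)

1. C_x = 11  [CA · DB = 104 ∩ CB · DA = 104]
2. C_y = 4  [CA · DB = 104 ∩ CB · DA = 104]
   → C = (11, 4)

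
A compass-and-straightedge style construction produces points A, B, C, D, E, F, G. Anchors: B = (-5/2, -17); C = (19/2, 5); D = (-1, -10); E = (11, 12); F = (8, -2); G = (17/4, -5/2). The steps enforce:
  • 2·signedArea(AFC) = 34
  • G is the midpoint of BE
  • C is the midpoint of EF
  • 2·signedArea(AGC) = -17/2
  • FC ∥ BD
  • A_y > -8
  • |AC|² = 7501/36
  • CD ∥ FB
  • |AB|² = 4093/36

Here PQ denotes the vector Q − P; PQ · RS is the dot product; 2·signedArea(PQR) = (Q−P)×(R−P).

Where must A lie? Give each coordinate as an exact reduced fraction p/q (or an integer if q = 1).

1. A_x = 2  [2·signedArea(AGC) = -17/2 ∩ 2·signedArea(AFC) = 34]
2. A_y = -22/3  [2·signedArea(AGC) = -17/2 ∩ 2·signedArea(AFC) = 34]
   → A = (2, -22/3)

A = (2, -22/3)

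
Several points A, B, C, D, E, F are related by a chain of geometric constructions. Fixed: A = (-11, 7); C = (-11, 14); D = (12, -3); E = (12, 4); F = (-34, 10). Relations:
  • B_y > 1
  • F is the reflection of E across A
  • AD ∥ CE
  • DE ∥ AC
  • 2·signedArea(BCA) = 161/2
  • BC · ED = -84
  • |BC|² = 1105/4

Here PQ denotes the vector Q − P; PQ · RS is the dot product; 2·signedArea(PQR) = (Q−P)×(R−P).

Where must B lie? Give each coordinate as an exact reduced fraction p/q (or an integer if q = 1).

B = (1/2, 2)

1. B_x = 1/2  [2·signedArea(BCA) = 161/2 ∩ BC · ED = -84]
2. B_y = 2  [2·signedArea(BCA) = 161/2 ∩ BC · ED = -84]
   → B = (1/2, 2)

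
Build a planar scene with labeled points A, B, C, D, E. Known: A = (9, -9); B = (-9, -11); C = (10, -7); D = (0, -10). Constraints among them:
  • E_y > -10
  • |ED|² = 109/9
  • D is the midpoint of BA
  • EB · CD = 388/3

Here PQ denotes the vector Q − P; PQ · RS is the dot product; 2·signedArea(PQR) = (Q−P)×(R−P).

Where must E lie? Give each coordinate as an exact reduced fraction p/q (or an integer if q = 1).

E = (10/3, -9)

1. E_x = 10/3  [line 10·x + 3·y + -19/3 = 0 ∩ |ED|² = 109/9]
2. E_y = -9  [line 10·x + 3·y + -19/3 = 0 ∩ |ED|² = 109/9]
   → E = (10/3, -9)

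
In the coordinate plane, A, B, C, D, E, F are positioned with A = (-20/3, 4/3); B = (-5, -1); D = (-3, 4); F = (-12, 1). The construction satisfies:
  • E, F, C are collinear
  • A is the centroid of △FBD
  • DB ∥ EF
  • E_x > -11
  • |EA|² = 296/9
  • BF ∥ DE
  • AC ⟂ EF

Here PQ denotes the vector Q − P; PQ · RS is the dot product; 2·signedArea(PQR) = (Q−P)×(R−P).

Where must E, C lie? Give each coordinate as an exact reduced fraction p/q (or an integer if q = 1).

C = (-970/87, 272/87)
E = (-10, 6)

1. E_x = -10  [DB ∥ EF ∩ BF ∥ DE]
2. E_y = 6  [DB ∥ EF ∩ BF ∥ DE]
   → E = (-10, 6)
3. C_x = -970/87  [E, F, C are collinear ∩ AC ⟂ EF]
4. C_y = 272/87  [E, F, C are collinear ∩ AC ⟂ EF]
   → C = (-970/87, 272/87)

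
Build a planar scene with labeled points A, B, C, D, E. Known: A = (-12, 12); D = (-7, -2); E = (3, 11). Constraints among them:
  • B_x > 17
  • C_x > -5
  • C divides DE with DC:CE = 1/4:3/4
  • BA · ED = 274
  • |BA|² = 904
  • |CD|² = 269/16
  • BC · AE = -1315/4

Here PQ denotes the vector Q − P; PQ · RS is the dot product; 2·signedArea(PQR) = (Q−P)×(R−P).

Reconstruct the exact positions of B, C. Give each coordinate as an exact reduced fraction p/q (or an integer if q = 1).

1. B_x = 18  [line 10·x + 13·y + -310 = 0 ∩ |BA|² = 904]
2. B_y = 10  [line 10·x + 13·y + -310 = 0 ∩ |BA|² = 904]
   → B = (18, 10)
3. C_x = -9/2  [BC · AE = -1315/4 ∩ C divides DE with DC:CE = 1/4:3/4]
4. C_y = 5/4  [BC · AE = -1315/4 ∩ C divides DE with DC:CE = 1/4:3/4]
   → C = (-9/2, 5/4)

B = (18, 10)
C = (-9/2, 5/4)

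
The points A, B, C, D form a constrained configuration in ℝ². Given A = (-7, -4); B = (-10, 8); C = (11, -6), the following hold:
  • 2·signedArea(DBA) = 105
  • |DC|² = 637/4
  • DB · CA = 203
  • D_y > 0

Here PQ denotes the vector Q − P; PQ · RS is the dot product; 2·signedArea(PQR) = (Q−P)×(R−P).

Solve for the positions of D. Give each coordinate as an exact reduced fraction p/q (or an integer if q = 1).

1. D_x = 1/2  [DB · CA = 203 ∩ 2·signedArea(DBA) = 105]
2. D_y = 1  [DB · CA = 203 ∩ 2·signedArea(DBA) = 105]
   → D = (1/2, 1)

D = (1/2, 1)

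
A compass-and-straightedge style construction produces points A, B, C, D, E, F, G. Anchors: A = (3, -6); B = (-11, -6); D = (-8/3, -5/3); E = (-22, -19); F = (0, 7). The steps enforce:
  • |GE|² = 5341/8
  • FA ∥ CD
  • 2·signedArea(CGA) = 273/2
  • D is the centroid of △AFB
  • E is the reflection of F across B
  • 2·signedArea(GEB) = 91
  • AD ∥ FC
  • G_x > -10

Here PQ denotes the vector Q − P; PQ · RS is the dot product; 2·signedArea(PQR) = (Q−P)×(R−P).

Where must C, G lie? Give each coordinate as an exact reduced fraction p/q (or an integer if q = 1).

C = (-17/3, 34/3)
G = (-39/4, 15/4)

1. C_x = -17/3  [FA ∥ CD ∩ AD ∥ FC]
2. C_y = 34/3  [FA ∥ CD ∩ AD ∥ FC]
   → C = (-17/3, 34/3)
3. G_x = -39/4  [2·signedArea(GEB) = 91 ∩ 2·signedArea(CGA) = 273/2]
4. G_y = 15/4  [2·signedArea(GEB) = 91 ∩ 2·signedArea(CGA) = 273/2]
   → G = (-39/4, 15/4)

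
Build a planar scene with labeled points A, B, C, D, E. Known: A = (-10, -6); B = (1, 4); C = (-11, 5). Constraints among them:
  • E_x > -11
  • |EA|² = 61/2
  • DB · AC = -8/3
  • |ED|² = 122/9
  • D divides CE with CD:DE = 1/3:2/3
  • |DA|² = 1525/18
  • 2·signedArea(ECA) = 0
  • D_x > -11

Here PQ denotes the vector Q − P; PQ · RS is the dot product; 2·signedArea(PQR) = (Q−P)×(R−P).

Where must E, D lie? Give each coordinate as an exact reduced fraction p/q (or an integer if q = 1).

D = (-65/6, 19/6)
E = (-21/2, -1/2)

1. D_x = -65/6  [line 1·x + -11·y + 137/3 = 0 ∩ |DA|² = 1525/18]
2. D_y = 19/6  [line 1·x + -11·y + 137/3 = 0 ∩ |DA|² = 1525/18]
   → D = (-65/6, 19/6)
3. E_x = -21/2  [2·signedArea(ECA) = 0 ∩ D divides CE with CD:DE = 1/3:2/3]
4. E_y = -1/2  [2·signedArea(ECA) = 0 ∩ D divides CE with CD:DE = 1/3:2/3]
   → E = (-21/2, -1/2)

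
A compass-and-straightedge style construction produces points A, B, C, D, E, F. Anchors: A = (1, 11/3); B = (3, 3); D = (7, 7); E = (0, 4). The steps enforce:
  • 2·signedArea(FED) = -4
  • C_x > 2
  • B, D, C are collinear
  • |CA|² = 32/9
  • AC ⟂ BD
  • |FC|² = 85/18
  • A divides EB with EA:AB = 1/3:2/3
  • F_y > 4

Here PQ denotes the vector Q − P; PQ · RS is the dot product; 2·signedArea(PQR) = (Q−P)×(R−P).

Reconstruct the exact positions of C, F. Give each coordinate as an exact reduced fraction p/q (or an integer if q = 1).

C = (7/3, 7/3)
F = (5/2, 9/2)

1. C_x = 7/3  [B, D, C are collinear ∩ AC ⟂ BD]
2. C_y = 7/3  [B, D, C are collinear ∩ AC ⟂ BD]
   → C = (7/3, 7/3)
3. F_x = 5/2  [line -3·x + 7·y + -24 = 0 ∩ |FC|² = 85/18]
4. F_y = 9/2  [line -3·x + 7·y + -24 = 0 ∩ |FC|² = 85/18]
   → F = (5/2, 9/2)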